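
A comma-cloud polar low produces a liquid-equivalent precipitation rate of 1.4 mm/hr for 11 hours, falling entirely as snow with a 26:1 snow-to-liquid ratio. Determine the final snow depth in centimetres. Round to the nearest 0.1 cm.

snow depth ≈ 40.0 cm

Liquid-equivalent depth = 1.4 × 11 = 15.4 mm.
Snow depth = 15.4 mm × 26 = 400.4 mm = 40.0 cm.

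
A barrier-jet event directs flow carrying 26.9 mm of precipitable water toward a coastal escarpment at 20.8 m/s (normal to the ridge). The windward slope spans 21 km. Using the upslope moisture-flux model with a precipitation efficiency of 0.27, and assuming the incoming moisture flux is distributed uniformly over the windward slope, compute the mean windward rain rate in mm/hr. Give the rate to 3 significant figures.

R ≈ 25.9 mm/hr

Incoming column moisture flux per unit ridge length: F = V × PW = 20.8 × 26.9 = 559.52 mm·m/s.
Spread over the 21 km slope with efficiency ε = 0.27: R = ε·F/W = 0.27 × 559.52 / 21000 m = 7.194e-03 mm/s.
R = 7.194e-03 × 3600 = 25.9 mm/hr.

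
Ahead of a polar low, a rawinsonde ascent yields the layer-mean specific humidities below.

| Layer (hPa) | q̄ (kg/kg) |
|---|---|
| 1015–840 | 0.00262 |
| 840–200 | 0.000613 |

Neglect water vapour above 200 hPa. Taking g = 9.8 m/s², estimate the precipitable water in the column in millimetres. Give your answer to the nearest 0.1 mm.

Precipitable water is the column-integrated vapour mass per unit area: PW = (1/g) Σ q̄ Δp, with q in kg/kg and Δp in Pa (1 kg/m² of water = 1 mm).
Layer 1015–840 hPa: Δp = 175 hPa = 17500 Pa, q̄ = 0.00262 kg/kg → 0.00262 × 17500 / 9.8 = 4.68 mm
Layer 840–200 hPa: Δp = 640 hPa = 64000 Pa, q̄ = 0.000613 kg/kg → 0.000613 × 64000 / 9.8 = 4.00 mm
PW = 4.68 + 4.00 = 8.68 ≈ 8.7 mm.

PW ≈ 8.7 mm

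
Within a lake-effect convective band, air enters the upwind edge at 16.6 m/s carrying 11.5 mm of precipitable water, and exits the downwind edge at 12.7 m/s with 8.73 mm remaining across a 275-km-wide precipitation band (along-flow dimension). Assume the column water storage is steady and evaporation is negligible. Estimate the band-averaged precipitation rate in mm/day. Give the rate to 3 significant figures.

Column moisture flux per unit crosswind length is F = V × PW.
Inflow: F_in = 16.6 × 11.5 = 190.9 mm·m/s
Outflow: F_out = 12.7 × 8.73 = 110.871 mm·m/s
Steady-state rate R = (F_in − F_out)/L = (190.9 − 110.871) / 275000 m = 2.910e-04 mm/s.
R = 2.910e-04 × 3600 × 24 = 25.1 mm/day.

R ≈ 25.1 mm/day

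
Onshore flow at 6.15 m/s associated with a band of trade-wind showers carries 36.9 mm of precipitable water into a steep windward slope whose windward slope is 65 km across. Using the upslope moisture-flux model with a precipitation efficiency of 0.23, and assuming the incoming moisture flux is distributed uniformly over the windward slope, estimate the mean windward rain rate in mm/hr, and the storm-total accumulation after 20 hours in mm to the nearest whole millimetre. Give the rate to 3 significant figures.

R ≈ 2.89 mm/hr; total ≈ 58 mm

Incoming column moisture flux per unit ridge length: F = V × PW = 6.15 × 36.9 = 226.935 mm·m/s.
Spread over the 65 km slope with efficiency ε = 0.23: R = ε·F/W = 0.23 × 226.935 / 65000 m = 8.030e-04 mm/s.
R = 8.030e-04 × 3600 = 2.89 mm/hr.
Over 20 h: total = 2.89 × 20 = 57.8 ≈ 58 mm.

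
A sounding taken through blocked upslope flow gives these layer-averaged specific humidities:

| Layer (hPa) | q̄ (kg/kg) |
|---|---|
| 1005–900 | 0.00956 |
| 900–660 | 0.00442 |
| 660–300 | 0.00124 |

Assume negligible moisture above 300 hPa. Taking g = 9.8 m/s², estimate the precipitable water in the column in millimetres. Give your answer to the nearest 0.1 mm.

PW ≈ 25.6 mm

Precipitable water is the column-integrated vapour mass per unit area: PW = (1/g) Σ q̄ Δp, with q in kg/kg and Δp in Pa (1 kg/m² of water = 1 mm).
Layer 1005–900 hPa: Δp = 105 hPa = 10500 Pa, q̄ = 0.00956 kg/kg → 0.00956 × 10500 / 9.8 = 10.24 mm
Layer 900–660 hPa: Δp = 240 hPa = 24000 Pa, q̄ = 0.00442 kg/kg → 0.00442 × 24000 / 9.8 = 10.82 mm
Layer 660–300 hPa: Δp = 360 hPa = 36000 Pa, q̄ = 0.00124 kg/kg → 0.00124 × 36000 / 9.8 = 4.56 mm
PW = 10.24 + 10.82 + 4.56 = 25.62 ≈ 25.6 mm.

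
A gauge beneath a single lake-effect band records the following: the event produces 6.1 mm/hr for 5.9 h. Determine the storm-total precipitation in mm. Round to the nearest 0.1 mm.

total ≈ 36.0 mm

Total = Σ Rᵢ Δtᵢ = 6.1 × 5.9
      = 35.99 = 36.0 mm.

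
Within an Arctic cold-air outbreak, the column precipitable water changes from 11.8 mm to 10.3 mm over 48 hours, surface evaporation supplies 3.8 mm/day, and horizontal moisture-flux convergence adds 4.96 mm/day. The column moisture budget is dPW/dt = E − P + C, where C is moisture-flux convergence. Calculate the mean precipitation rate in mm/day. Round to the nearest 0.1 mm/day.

P ≈ 9.5 mm/day

dPW/dt = (10.3 − 11.8) mm / (48/24 day) = -0.750 mm/day.
P = E + C − dPW/dt = 3.8 + (4.96) − (-0.750) = 9.5 mm/day.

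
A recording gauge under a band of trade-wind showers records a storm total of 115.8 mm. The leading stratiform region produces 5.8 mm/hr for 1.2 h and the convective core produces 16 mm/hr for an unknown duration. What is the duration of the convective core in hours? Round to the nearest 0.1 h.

duration ≈ 6.8 h

Known phases: 5.8 × 1.2 = 6.96 mm.
Remaining depth = 115.8 − 6.96 = 108.84 mm.
Duration = 108.84 / 16 = 6.8 h.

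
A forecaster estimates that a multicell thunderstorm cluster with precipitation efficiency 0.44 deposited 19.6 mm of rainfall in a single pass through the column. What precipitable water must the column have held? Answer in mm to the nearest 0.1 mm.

PW ≈ 44.5 mm

PW = rainfall / ε = 19.6 / 0.44 = 44.5 mm.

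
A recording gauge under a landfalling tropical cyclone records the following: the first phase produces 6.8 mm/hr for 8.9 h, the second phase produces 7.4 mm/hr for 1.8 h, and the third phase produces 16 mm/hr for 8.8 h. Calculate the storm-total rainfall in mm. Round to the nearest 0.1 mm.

Total = Σ Rᵢ Δtᵢ = 6.8 × 8.9 + 7.4 × 1.8 + 16 × 8.8
      = 60.52 + 13.32 + 140.8 = 214.6 mm.

total ≈ 214.6 mm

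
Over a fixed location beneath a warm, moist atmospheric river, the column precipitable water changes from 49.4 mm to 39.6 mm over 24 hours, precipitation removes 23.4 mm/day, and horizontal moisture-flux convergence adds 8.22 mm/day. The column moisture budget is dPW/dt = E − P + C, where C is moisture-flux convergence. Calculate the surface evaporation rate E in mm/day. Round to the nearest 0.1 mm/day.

E ≈ 5.4 mm/day

dPW/dt = (39.6 − 49.4) mm / (24/24 day) = -9.800 mm/day.
E = dPW/dt + P − C = (-9.800) + 23.4 − (8.22) = 5.4 mm/day.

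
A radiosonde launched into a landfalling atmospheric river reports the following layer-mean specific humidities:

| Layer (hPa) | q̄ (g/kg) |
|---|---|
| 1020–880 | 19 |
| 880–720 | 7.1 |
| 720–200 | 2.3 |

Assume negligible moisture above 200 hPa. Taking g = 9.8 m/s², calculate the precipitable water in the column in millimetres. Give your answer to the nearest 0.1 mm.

Precipitable water is the column-integrated vapour mass per unit area: PW = (1/g) Σ q̄ Δp, with q in kg/kg and Δp in Pa (1 kg/m² of water = 1 mm).
Layer 1020–880 hPa: Δp = 140 hPa = 14000 Pa, q̄ = 0.019 kg/kg → 0.019 × 14000 / 9.8 = 27.14 mm
Layer 880–720 hPa: Δp = 160 hPa = 16000 Pa, q̄ = 0.0071 kg/kg → 0.0071 × 16000 / 9.8 = 11.59 mm
Layer 720–200 hPa: Δp = 520 hPa = 52000 Pa, q̄ = 0.0023 kg/kg → 0.0023 × 52000 / 9.8 = 12.20 mm
PW = 27.14 + 11.59 + 12.20 = 50.93 ≈ 50.9 mm.

PW ≈ 50.9 mm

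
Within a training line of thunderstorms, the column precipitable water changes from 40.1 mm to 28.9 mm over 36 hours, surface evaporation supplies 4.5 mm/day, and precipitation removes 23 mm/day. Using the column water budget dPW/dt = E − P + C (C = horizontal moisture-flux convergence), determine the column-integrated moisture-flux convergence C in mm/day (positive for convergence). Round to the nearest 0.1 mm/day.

C ≈ 11.0 mm/day

dPW/dt = (28.9 − 40.1) mm / (36/24 day) = -7.467 mm/day.
C = dPW/dt − E + P = (-7.467) − 4.5 + 23 = 11.0 mm/day.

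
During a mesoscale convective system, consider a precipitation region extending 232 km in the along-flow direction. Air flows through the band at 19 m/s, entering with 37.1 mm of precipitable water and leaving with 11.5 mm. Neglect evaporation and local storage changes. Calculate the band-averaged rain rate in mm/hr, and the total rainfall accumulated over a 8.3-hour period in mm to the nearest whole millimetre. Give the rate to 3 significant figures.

Column moisture flux per unit crosswind length is F = V × PW.
Inflow: F_in = 19 × 37.1 = 704.9 mm·m/s
Outflow: F_out = 19 × 11.5 = 218.5 mm·m/s
Steady-state rate R = (F_in − F_out)/L = (704.9 − 218.5) / 232000 m = 2.097e-03 mm/s.
R = 2.097e-03 × 3600 = 7.55 mm/hr.
Over 8.3 h: total = 7.55 × 8.3 = 62.665 ≈ 63 mm.

R ≈ 7.55 mm/hr; total ≈ 63 mm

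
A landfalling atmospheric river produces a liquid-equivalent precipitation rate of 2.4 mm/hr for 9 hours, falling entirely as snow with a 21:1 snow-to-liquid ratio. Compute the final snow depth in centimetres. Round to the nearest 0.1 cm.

snow depth ≈ 45.4 cm

Liquid-equivalent depth = 2.4 × 9 = 21.6 mm.
Snow depth = 21.6 mm × 21 = 453.6 mm = 45.4 cm.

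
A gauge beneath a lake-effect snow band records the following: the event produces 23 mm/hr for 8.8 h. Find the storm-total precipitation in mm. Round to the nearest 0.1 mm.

Total = Σ Rᵢ Δtᵢ = 23 × 8.8
      = 202.4 = 202.4 mm.

total ≈ 202.4 mm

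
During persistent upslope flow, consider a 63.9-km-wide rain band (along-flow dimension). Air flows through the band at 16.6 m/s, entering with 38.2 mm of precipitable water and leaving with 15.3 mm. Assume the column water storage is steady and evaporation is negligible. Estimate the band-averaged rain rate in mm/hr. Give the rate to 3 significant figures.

Column moisture flux per unit crosswind length is F = V × PW.
Inflow: F_in = 16.6 × 38.2 = 634.12 mm·m/s
Outflow: F_out = 16.6 × 15.3 = 253.98 mm·m/s
Steady-state rate R = (F_in − F_out)/L = (634.12 − 253.98) / 63900 m = 5.949e-03 mm/s.
R = 5.949e-03 × 3600 = 21.4 mm/hr.

R ≈ 21.4 mm/hr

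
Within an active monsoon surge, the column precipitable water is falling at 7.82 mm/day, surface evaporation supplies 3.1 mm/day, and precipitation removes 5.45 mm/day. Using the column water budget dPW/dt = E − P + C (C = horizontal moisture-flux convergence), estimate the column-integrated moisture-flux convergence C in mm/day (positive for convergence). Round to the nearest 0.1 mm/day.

dPW/dt = -7.82 mm/day.
C = dPW/dt − E + P = (-7.82) − 3.1 + 5.45 = -5.5 mm/day.

C ≈ -5.5 mm/day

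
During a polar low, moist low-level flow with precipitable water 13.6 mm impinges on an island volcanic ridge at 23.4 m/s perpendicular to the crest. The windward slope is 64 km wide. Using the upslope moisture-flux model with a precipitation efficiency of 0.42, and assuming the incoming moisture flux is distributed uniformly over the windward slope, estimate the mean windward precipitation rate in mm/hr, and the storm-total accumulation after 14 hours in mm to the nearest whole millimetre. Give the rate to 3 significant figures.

R ≈ 7.52 mm/hr; total ≈ 105 mm

Incoming column moisture flux per unit ridge length: F = V × PW = 23.4 × 13.6 = 318.24 mm·m/s.
Spread over the 64 km slope with efficiency ε = 0.42: R = ε·F/W = 0.42 × 318.24 / 64000 m = 2.088e-03 mm/s.
R = 2.088e-03 × 3600 = 7.52 mm/hr.
Over 14 h: total = 7.52 × 14 = 105.28 ≈ 105 mm.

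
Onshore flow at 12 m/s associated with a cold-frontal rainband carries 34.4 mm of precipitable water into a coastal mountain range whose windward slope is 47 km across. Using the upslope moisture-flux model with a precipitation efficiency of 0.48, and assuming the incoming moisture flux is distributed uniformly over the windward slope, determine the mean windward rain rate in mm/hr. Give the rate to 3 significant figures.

R ≈ 15.2 mm/hr

Incoming column moisture flux per unit ridge length: F = V × PW = 12 × 34.4 = 412.8 mm·m/s.
Spread over the 47 km slope with efficiency ε = 0.48: R = ε·F/W = 0.48 × 412.8 / 47000 m = 4.216e-03 mm/s.
R = 4.216e-03 × 3600 = 15.2 mm/hr.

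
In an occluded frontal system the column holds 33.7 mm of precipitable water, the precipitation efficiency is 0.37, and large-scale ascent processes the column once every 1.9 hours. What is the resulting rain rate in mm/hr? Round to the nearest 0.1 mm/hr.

Each overturning extracts ε × PW = 0.37 × 33.7 = 12.469 mm.
Rate = ε·PW / τ = 12.469 / 1.9 h = 6.6 mm/hr.

R ≈ 6.6 mm/hr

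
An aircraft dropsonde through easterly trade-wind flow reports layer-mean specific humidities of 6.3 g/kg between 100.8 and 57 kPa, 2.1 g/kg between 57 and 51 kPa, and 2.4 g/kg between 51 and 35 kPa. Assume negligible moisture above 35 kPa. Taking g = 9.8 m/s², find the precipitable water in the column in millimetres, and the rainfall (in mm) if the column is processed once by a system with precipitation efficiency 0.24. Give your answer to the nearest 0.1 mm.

Precipitable water is the column-integrated vapour mass per unit area: PW = (1/g) Σ q̄ Δp, with q in kg/kg and Δp in Pa (1 kg/m² of water = 1 mm).
Layer 100.8–57 kPa: Δp = 438 hPa = 43800 Pa, q̄ = 0.0063 kg/kg → 0.0063 × 43800 / 9.8 = 28.16 mm
Layer 57–51 kPa: Δp = 60 hPa = 6000 Pa, q̄ = 0.0021 kg/kg → 0.0021 × 6000 / 9.8 = 1.29 mm
Layer 51–35 kPa: Δp = 160 hPa = 16000 Pa, q̄ = 0.0024 kg/kg → 0.0024 × 16000 / 9.8 = 3.92 mm
PW = 28.16 + 1.29 + 3.92 = 33.37 ≈ 33.4 mm.
Rainfall = ε × PW = 0.24 × 33.4 = 8.0 mm.

PW ≈ 33.4 mm; rainfall ≈ 8.0 mm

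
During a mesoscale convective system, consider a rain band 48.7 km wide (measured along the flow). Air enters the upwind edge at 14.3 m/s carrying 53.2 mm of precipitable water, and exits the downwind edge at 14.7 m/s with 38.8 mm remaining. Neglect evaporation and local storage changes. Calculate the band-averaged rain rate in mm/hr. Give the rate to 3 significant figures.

Column moisture flux per unit crosswind length is F = V × PW.
Inflow: F_in = 14.3 × 53.2 = 760.76 mm·m/s
Outflow: F_out = 14.7 × 38.8 = 570.36 mm·m/s
Steady-state rate R = (F_in − F_out)/L = (760.76 − 570.36) / 48700 m = 3.910e-03 mm/s.
R = 3.910e-03 × 3600 = 14.1 mm/hr.

R ≈ 14.1 mm/hr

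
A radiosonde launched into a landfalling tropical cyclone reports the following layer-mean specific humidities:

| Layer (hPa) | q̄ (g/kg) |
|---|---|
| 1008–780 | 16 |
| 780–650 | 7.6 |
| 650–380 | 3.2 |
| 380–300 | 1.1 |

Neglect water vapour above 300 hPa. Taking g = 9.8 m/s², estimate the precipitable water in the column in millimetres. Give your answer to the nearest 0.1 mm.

PW ≈ 57.0 mm

Precipitable water is the column-integrated vapour mass per unit area: PW = (1/g) Σ q̄ Δp, with q in kg/kg and Δp in Pa (1 kg/m² of water = 1 mm).
Layer 1008–780 hPa: Δp = 228 hPa = 22800 Pa, q̄ = 0.016 kg/kg → 0.016 × 22800 / 9.8 = 37.22 mm
Layer 780–650 hPa: Δp = 130 hPa = 13000 Pa, q̄ = 0.0076 kg/kg → 0.0076 × 13000 / 9.8 = 10.08 mm
Layer 650–380 hPa: Δp = 270 hPa = 27000 Pa, q̄ = 0.0032 kg/kg → 0.0032 × 27000 / 9.8 = 8.82 mm
Layer 380–300 hPa: Δp = 80 hPa = 8000 Pa, q̄ = 0.0011 kg/kg → 0.0011 × 8000 / 9.8 = 0.90 mm
PW = 37.22 + 10.08 + 8.82 + 0.90 = 57.02 ≈ 57.0 mm.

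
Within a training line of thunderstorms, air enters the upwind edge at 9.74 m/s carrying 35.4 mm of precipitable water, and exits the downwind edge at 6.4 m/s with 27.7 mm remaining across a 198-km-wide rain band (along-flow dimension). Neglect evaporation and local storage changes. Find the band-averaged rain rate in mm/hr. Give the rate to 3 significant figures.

Column moisture flux per unit crosswind length is F = V × PW.
Inflow: F_in = 9.74 × 35.4 = 344.796 mm·m/s
Outflow: F_out = 6.4 × 27.7 = 177.28 mm·m/s
Steady-state rate R = (F_in − F_out)/L = (344.796 − 177.28) / 198000 m = 8.460e-04 mm/s.
R = 8.460e-04 × 3600 = 3.05 mm/hr.

R ≈ 3.05 mm/hr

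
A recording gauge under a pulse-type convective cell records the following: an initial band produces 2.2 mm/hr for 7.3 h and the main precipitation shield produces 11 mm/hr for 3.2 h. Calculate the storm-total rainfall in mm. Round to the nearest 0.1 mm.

Total = Σ Rᵢ Δtᵢ = 2.2 × 7.3 + 11 × 3.2
      = 16.06 + 35.2 = 51.3 mm.

total ≈ 51.3 mm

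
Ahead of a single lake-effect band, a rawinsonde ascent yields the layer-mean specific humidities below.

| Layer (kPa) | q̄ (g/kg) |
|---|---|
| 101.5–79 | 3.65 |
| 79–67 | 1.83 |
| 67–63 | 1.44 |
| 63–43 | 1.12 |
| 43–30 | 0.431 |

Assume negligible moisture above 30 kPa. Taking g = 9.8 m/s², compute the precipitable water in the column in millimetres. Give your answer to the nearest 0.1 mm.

PW ≈ 14.1 mm

Precipitable water is the column-integrated vapour mass per unit area: PW = (1/g) Σ q̄ Δp, with q in kg/kg and Δp in Pa (1 kg/m² of water = 1 mm).
Layer 101.5–79 kPa: Δp = 225 hPa = 22500 Pa, q̄ = 0.00365 kg/kg → 0.00365 × 22500 / 9.8 = 8.38 mm
Layer 79–67 kPa: Δp = 120 hPa = 12000 Pa, q̄ = 0.00183 kg/kg → 0.00183 × 12000 / 9.8 = 2.24 mm
Layer 67–63 kPa: Δp = 40 hPa = 4000 Pa, q̄ = 0.00144 kg/kg → 0.00144 × 4000 / 9.8 = 0.59 mm
Layer 63–43 kPa: Δp = 200 hPa = 20000 Pa, q̄ = 0.00112 kg/kg → 0.00112 × 20000 / 9.8 = 2.29 mm
Layer 43–30 kPa: Δp = 130 hPa = 13000 Pa, q̄ = 0.000431 kg/kg → 0.000431 × 13000 / 9.8 = 0.57 mm
PW = 8.38 + 2.24 + 0.59 + 2.29 + 0.57 = 14.07 ≈ 14.1 mm.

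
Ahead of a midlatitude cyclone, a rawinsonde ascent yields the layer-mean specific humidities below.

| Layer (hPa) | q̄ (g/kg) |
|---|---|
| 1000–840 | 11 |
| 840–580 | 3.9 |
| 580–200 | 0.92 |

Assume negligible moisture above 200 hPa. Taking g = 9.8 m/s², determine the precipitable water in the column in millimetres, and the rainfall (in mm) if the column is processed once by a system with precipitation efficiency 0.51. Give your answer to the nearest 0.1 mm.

PW ≈ 31.9 mm; rainfall ≈ 16.3 mm

Precipitable water is the column-integrated vapour mass per unit area: PW = (1/g) Σ q̄ Δp, with q in kg/kg and Δp in Pa (1 kg/m² of water = 1 mm).
Layer 1000–840 hPa: Δp = 160 hPa = 16000 Pa, q̄ = 0.011 kg/kg → 0.011 × 16000 / 9.8 = 17.96 mm
Layer 840–580 hPa: Δp = 260 hPa = 26000 Pa, q̄ = 0.0039 kg/kg → 0.0039 × 26000 / 9.8 = 10.35 mm
Layer 580–200 hPa: Δp = 380 hPa = 38000 Pa, q̄ = 0.00092 kg/kg → 0.00092 × 38000 / 9.8 = 3.57 mm
PW = 17.96 + 10.35 + 3.57 = 31.88 ≈ 31.9 mm.
Rainfall = ε × PW = 0.51 × 31.9 = 16.3 mm.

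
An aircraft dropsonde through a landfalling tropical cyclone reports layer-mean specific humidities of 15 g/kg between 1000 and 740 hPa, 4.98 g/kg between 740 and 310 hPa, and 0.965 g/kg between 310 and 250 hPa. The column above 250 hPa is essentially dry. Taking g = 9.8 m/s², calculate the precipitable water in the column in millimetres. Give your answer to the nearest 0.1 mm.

PW ≈ 62.2 mm

Precipitable water is the column-integrated vapour mass per unit area: PW = (1/g) Σ q̄ Δp, with q in kg/kg and Δp in Pa (1 kg/m² of water = 1 mm).
Layer 1000–740 hPa: Δp = 260 hPa = 26000 Pa, q̄ = 0.015 kg/kg → 0.015 × 26000 / 9.8 = 39.80 mm
Layer 740–310 hPa: Δp = 430 hPa = 43000 Pa, q̄ = 0.00498 kg/kg → 0.00498 × 43000 / 9.8 = 21.85 mm
Layer 310–250 hPa: Δp = 60 hPa = 6000 Pa, q̄ = 0.000965 kg/kg → 0.000965 × 6000 / 9.8 = 0.59 mm
PW = 39.80 + 21.85 + 0.59 = 62.24 ≈ 62.2 mm.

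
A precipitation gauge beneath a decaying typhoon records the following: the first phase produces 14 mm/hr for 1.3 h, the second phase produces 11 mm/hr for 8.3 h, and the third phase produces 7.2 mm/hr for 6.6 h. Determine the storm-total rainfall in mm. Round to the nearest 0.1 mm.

Total = Σ Rᵢ Δtᵢ = 14 × 1.3 + 11 × 8.3 + 7.2 × 6.6
      = 18.2 + 91.3 + 47.52 = 157.0 mm.

total ≈ 157.0 mm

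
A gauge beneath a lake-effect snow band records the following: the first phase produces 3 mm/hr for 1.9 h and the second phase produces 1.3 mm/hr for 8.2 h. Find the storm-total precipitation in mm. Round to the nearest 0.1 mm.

total ≈ 16.4 mm

Total = Σ Rᵢ Δtᵢ = 3 × 1.9 + 1.3 × 8.2
      = 5.7 + 10.66 = 16.4 mm.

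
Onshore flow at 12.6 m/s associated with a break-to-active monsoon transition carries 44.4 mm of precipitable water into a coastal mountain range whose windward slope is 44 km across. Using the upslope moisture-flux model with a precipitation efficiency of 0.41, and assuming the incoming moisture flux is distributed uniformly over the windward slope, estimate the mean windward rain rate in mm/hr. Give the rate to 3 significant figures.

R ≈ 18.8 mm/hr

Incoming column moisture flux per unit ridge length: F = V × PW = 12.6 × 44.4 = 559.44 mm·m/s.
Spread over the 44 km slope with efficiency ε = 0.41: R = ε·F/W = 0.41 × 559.44 / 44000 m = 5.213e-03 mm/s.
R = 5.213e-03 × 3600 = 18.8 mm/hr.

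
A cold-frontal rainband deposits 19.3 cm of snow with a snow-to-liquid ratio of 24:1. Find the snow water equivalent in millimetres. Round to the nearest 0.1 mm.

SWE ≈ 8.0 mm

SWE = snow depth / ratio = 19.3 cm / 24 = 0.804 cm = 8.0 mm.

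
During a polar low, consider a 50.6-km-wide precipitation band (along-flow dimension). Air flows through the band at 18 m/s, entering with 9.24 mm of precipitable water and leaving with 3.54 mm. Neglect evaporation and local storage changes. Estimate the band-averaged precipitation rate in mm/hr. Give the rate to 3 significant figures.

R ≈ 7.30 mm/hr

Column moisture flux per unit crosswind length is F = V × PW.
Inflow: F_in = 18 × 9.24 = 166.32 mm·m/s
Outflow: F_out = 18 × 3.54 = 63.72 mm·m/s
Steady-state rate R = (F_in − F_out)/L = (166.32 − 63.72) / 50600 m = 2.028e-03 mm/s.
R = 2.028e-03 × 3600 = 7.30 mm/hr.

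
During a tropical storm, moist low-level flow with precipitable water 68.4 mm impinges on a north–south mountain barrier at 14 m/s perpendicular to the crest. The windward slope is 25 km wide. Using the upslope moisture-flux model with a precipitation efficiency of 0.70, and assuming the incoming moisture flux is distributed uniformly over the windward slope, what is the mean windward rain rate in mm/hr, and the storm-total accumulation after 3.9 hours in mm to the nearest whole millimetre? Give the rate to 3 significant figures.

R ≈ 96.5 mm/hr; total ≈ 376 mm

Incoming column moisture flux per unit ridge length: F = V × PW = 14 × 68.4 = 957.6 mm·m/s.
Spread over the 25 km slope with efficiency ε = 0.70: R = ε·F/W = 0.70 × 957.6 / 25000 m = 2.681e-02 mm/s.
R = 2.681e-02 × 3600 = 96.5 mm/hr.
Over 3.9 h: total = 96.5 × 3.9 = 376.35 ≈ 376 mm.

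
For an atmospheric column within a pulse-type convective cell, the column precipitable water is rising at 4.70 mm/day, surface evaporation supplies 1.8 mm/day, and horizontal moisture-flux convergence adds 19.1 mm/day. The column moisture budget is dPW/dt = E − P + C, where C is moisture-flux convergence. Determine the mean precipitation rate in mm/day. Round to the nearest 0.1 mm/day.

P ≈ 16.2 mm/day

dPW/dt = +4.70 mm/day.
P = E + C − dPW/dt = 1.8 + (19.1) − (+4.70) = 16.2 mm/day.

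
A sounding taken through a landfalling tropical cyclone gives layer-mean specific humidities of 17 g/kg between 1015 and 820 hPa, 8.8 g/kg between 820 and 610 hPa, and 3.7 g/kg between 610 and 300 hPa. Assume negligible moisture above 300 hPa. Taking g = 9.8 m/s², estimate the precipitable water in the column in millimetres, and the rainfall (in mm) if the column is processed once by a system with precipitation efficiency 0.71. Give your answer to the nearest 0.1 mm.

Precipitable water is the column-integrated vapour mass per unit area: PW = (1/g) Σ q̄ Δp, with q in kg/kg and Δp in Pa (1 kg/m² of water = 1 mm).
Layer 1015–820 hPa: Δp = 195 hPa = 19500 Pa, q̄ = 0.017 kg/kg → 0.017 × 19500 / 9.8 = 33.83 mm
Layer 820–610 hPa: Δp = 210 hPa = 21000 Pa, q̄ = 0.0088 kg/kg → 0.0088 × 21000 / 9.8 = 18.86 mm
Layer 610–300 hPa: Δp = 310 hPa = 31000 Pa, q̄ = 0.0037 kg/kg → 0.0037 × 31000 / 9.8 = 11.70 mm
PW = 33.83 + 18.86 + 11.70 = 64.39 ≈ 64.4 mm.
Rainfall = ε × PW = 0.71 × 64.4 = 45.7 mm.

PW ≈ 64.4 mm; rainfall ≈ 45.7 mm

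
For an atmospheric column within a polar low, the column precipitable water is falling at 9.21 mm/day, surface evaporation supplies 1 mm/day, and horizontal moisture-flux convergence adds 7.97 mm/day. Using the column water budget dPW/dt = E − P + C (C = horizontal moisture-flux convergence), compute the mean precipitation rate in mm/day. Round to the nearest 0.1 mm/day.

P ≈ 18.2 mm/day

dPW/dt = -9.21 mm/day.
P = E + C − dPW/dt = 1 + (7.97) − (-9.21) = 18.2 mm/day.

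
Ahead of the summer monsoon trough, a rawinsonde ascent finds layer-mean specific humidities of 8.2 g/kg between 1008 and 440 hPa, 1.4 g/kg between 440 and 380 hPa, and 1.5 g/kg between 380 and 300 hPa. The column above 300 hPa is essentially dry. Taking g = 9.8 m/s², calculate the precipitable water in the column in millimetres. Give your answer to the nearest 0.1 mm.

PW ≈ 49.6 mm

Precipitable water is the column-integrated vapour mass per unit area: PW = (1/g) Σ q̄ Δp, with q in kg/kg and Δp in Pa (1 kg/m² of water = 1 mm).
Layer 1008–440 hPa: Δp = 568 hPa = 56800 Pa, q̄ = 0.0082 kg/kg → 0.0082 × 56800 / 9.8 = 47.53 mm
Layer 440–380 hPa: Δp = 60 hPa = 6000 Pa, q̄ = 0.0014 kg/kg → 0.0014 × 6000 / 9.8 = 0.86 mm
Layer 380–300 hPa: Δp = 80 hPa = 8000 Pa, q̄ = 0.0015 kg/kg → 0.0015 × 8000 / 9.8 = 1.22 mm
PW = 47.53 + 0.86 + 1.22 = 49.61 ≈ 49.6 mm.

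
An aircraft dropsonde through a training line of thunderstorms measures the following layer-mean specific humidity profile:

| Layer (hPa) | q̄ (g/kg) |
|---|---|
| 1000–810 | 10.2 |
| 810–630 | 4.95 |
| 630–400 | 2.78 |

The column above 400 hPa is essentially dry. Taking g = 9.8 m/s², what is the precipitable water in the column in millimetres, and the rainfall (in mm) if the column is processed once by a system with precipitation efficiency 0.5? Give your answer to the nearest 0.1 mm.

PW ≈ 35.4 mm; rainfall ≈ 17.7 mm

Precipitable water is the column-integrated vapour mass per unit area: PW = (1/g) Σ q̄ Δp, with q in kg/kg and Δp in Pa (1 kg/m² of water = 1 mm).
Layer 1000–810 hPa: Δp = 190 hPa = 19000 Pa, q̄ = 0.0102 kg/kg → 0.0102 × 19000 / 9.8 = 19.78 mm
Layer 810–630 hPa: Δp = 180 hPa = 18000 Pa, q̄ = 0.00495 kg/kg → 0.00495 × 18000 / 9.8 = 9.09 mm
Layer 630–400 hPa: Δp = 230 hPa = 23000 Pa, q̄ = 0.00278 kg/kg → 0.00278 × 23000 / 9.8 = 6.52 mm
PW = 19.78 + 9.09 + 6.52 = 35.39 ≈ 35.4 mm.
Rainfall = ε × PW = 0.5 × 35.4 = 17.7 mm.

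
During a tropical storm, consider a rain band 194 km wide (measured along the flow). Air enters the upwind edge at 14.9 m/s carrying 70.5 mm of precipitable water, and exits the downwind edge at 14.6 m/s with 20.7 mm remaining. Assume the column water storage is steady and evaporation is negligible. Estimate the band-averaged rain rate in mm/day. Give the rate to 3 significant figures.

Column moisture flux per unit crosswind length is F = V × PW.
Inflow: F_in = 14.9 × 70.5 = 1050.45 mm·m/s
Outflow: F_out = 14.6 × 20.7 = 302.22 mm·m/s
Steady-state rate R = (F_in − F_out)/L = (1050.45 − 302.22) / 194000 m = 3.857e-03 mm/s.
R = 3.857e-03 × 3600 × 24 = 333 mm/day.

R ≈ 333 mm/day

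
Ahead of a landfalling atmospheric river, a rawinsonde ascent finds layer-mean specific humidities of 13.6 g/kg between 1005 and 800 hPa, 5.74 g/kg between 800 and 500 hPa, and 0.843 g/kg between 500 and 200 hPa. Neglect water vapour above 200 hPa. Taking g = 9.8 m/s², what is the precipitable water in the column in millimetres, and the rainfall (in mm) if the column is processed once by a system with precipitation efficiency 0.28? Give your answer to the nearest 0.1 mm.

Precipitable water is the column-integrated vapour mass per unit area: PW = (1/g) Σ q̄ Δp, with q in kg/kg and Δp in Pa (1 kg/m² of water = 1 mm).
Layer 1005–800 hPa: Δp = 205 hPa = 20500 Pa, q̄ = 0.0136 kg/kg → 0.0136 × 20500 / 9.8 = 28.45 mm
Layer 800–500 hPa: Δp = 300 hPa = 30000 Pa, q̄ = 0.00574 kg/kg → 0.00574 × 30000 / 9.8 = 17.57 mm
Layer 500–200 hPa: Δp = 300 hPa = 30000 Pa, q̄ = 0.000843 kg/kg → 0.000843 × 30000 / 9.8 = 2.58 mm
PW = 28.45 + 17.57 + 2.58 = 48.60 ≈ 48.6 mm.
Rainfall = ε × PW = 0.28 × 48.6 = 13.6 mm.

PW ≈ 48.6 mm; rainfall ≈ 13.6 mm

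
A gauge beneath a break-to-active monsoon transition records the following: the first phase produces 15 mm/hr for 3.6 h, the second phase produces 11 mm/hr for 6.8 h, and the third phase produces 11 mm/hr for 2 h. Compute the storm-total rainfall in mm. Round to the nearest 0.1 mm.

Total = Σ Rᵢ Δtᵢ = 15 × 3.6 + 11 × 6.8 + 11 × 2
      = 54 + 74.8 + 22 = 150.8 mm.

total ≈ 150.8 mm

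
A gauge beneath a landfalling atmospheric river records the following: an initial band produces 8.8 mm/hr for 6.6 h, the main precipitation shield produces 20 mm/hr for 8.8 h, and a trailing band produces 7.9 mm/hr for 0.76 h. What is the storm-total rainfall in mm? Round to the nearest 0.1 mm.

Total = Σ Rᵢ Δtᵢ = 8.8 × 6.6 + 20 × 8.8 + 7.9 × 0.76
      = 58.08 + 176 + 6.004 = 240.1 mm.

total ≈ 240.1 mm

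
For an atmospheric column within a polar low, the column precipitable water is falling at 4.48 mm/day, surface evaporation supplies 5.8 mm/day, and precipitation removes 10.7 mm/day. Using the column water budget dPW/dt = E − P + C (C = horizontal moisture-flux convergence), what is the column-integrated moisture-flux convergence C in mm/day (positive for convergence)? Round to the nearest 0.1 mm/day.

C ≈ 0.4 mm/day

dPW/dt = -4.48 mm/day.
C = dPW/dt − E + P = (-4.48) − 5.8 + 10.7 = 0.4 mm/day.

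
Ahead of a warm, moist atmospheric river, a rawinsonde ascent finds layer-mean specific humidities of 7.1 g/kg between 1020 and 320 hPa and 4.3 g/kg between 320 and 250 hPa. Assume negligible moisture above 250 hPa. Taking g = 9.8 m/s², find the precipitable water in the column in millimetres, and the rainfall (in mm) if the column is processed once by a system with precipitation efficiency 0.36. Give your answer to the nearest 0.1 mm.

PW ≈ 53.8 mm; rainfall ≈ 19.4 mm

Precipitable water is the column-integrated vapour mass per unit area: PW = (1/g) Σ q̄ Δp, with q in kg/kg and Δp in Pa (1 kg/m² of water = 1 mm).
Layer 1020–320 hPa: Δp = 700 hPa = 70000 Pa, q̄ = 0.0071 kg/kg → 0.0071 × 70000 / 9.8 = 50.71 mm
Layer 320–250 hPa: Δp = 70 hPa = 7000 Pa, q̄ = 0.0043 kg/kg → 0.0043 × 7000 / 9.8 = 3.07 mm
PW = 50.71 + 3.07 = 53.78 ≈ 53.8 mm.
Rainfall = ε × PW = 0.36 × 53.8 = 19.4 mm.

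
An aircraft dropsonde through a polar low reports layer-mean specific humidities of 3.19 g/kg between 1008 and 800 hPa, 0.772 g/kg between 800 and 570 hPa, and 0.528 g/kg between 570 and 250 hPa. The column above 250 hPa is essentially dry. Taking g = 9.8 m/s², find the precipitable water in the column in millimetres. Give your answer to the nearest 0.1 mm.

PW ≈ 10.3 mm

Precipitable water is the column-integrated vapour mass per unit area: PW = (1/g) Σ q̄ Δp, with q in kg/kg and Δp in Pa (1 kg/m² of water = 1 mm).
Layer 1008–800 hPa: Δp = 208 hPa = 20800 Pa, q̄ = 0.00319 kg/kg → 0.00319 × 20800 / 9.8 = 6.77 mm
Layer 800–570 hPa: Δp = 230 hPa = 23000 Pa, q̄ = 0.000772 kg/kg → 0.000772 × 23000 / 9.8 = 1.81 mm
Layer 570–250 hPa: Δp = 320 hPa = 32000 Pa, q̄ = 0.000528 kg/kg → 0.000528 × 32000 / 9.8 = 1.72 mm
PW = 6.77 + 1.81 + 1.72 = 10.30 ≈ 10.3 mm.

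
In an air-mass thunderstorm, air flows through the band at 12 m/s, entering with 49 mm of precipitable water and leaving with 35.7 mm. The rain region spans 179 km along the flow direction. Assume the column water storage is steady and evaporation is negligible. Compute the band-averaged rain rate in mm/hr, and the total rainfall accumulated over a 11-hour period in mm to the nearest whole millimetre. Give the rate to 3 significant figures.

R ≈ 3.21 mm/hr; total ≈ 35 mm

Column moisture flux per unit crosswind length is F = V × PW.
Inflow: F_in = 12 × 49 = 588 mm·m/s
Outflow: F_out = 12 × 35.7 = 428.4 mm·m/s
Steady-state rate R = (F_in − F_out)/L = (588 − 428.4) / 179000 m = 8.916e-04 mm/s.
R = 8.916e-04 × 3600 = 3.21 mm/hr.
Over 11 h: total = 3.21 × 11 = 35.31 ≈ 35 mm.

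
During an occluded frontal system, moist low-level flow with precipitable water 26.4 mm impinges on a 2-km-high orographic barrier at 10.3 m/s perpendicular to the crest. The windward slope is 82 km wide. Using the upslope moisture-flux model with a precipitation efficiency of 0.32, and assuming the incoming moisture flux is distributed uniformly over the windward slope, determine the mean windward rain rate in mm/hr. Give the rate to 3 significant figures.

R ≈ 3.82 mm/hr

Incoming column moisture flux per unit ridge length: F = V × PW = 10.3 × 26.4 = 271.92 mm·m/s.
Spread over the 82 km slope with efficiency ε = 0.32: R = ε·F/W = 0.32 × 271.92 / 82000 m = 1.061e-03 mm/s.
R = 1.061e-03 × 3600 = 3.82 mm/hr.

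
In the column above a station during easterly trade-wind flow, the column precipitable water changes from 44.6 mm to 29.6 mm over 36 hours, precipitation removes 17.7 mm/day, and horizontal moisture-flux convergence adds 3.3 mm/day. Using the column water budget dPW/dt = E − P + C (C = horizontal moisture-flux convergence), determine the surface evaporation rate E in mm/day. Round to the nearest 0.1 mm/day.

dPW/dt = (29.6 − 44.6) mm / (36/24 day) = -10.000 mm/day.
E = dPW/dt + P − C = (-10.000) + 17.7 − (3.3) = 4.4 mm/day.

E ≈ 4.4 mm/day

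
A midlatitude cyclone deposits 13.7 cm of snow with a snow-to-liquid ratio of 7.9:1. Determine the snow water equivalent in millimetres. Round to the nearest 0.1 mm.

SWE ≈ 17.3 mm

SWE = snow depth / ratio = 13.7 cm / 7.9 = 1.734 cm = 17.3 mm.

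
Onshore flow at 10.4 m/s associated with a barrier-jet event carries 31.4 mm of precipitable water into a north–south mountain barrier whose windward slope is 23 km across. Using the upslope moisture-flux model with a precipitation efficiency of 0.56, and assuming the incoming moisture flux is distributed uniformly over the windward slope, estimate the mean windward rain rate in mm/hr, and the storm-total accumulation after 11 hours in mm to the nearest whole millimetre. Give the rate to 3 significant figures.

R ≈ 28.6 mm/hr; total ≈ 315 mm

Incoming column moisture flux per unit ridge length: F = V × PW = 10.4 × 31.4 = 326.56 mm·m/s.
Spread over the 23 km slope with efficiency ε = 0.56: R = ε·F/W = 0.56 × 326.56 / 23000 m = 7.951e-03 mm/s.
R = 7.951e-03 × 3600 = 28.6 mm/hr.
Over 11 h: total = 28.6 × 11 = 314.6 ≈ 315 mm.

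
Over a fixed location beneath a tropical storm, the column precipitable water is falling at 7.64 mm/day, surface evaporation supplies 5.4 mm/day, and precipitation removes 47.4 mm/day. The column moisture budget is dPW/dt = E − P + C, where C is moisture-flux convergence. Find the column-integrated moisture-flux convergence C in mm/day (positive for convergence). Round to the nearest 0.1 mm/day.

C ≈ 34.4 mm/day

dPW/dt = -7.64 mm/day.
C = dPW/dt − E + P = (-7.64) − 5.4 + 47.4 = 34.4 mm/day.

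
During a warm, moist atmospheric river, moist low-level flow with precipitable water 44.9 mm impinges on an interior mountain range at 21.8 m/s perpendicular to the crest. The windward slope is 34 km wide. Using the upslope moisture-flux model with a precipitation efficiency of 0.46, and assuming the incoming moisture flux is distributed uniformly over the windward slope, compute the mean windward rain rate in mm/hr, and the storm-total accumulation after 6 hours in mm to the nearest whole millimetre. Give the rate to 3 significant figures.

R ≈ 47.7 mm/hr; total ≈ 286 mm

Incoming column moisture flux per unit ridge length: F = V × PW = 21.8 × 44.9 = 978.82 mm·m/s.
Spread over the 34 km slope with efficiency ε = 0.46: R = ε·F/W = 0.46 × 978.82 / 34000 m = 1.324e-02 mm/s.
R = 1.324e-02 × 3600 = 47.7 mm/hr.
Over 6 h: total = 47.7 × 6 = 286.2 ≈ 286 mm.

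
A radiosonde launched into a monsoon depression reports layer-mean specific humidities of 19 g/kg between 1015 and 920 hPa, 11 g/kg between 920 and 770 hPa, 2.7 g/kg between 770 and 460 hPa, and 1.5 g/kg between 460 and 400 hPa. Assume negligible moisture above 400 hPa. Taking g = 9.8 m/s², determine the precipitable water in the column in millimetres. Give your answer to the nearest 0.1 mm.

Precipitable water is the column-integrated vapour mass per unit area: PW = (1/g) Σ q̄ Δp, with q in kg/kg and Δp in Pa (1 kg/m² of water = 1 mm).
Layer 1015–920 hPa: Δp = 95 hPa = 9500 Pa, q̄ = 0.019 kg/kg → 0.019 × 9500 / 9.8 = 18.42 mm
Layer 920–770 hPa: Δp = 150 hPa = 15000 Pa, q̄ = 0.011 kg/kg → 0.011 × 15000 / 9.8 = 16.84 mm
Layer 770–460 hPa: Δp = 310 hPa = 31000 Pa, q̄ = 0.0027 kg/kg → 0.0027 × 31000 / 9.8 = 8.54 mm
Layer 460–400 hPa: Δp = 60 hPa = 6000 Pa, q̄ = 0.0015 kg/kg → 0.0015 × 6000 / 9.8 = 0.92 mm
PW = 18.42 + 16.84 + 8.54 + 0.92 = 44.72 ≈ 44.7 mm.

PW ≈ 44.7 mm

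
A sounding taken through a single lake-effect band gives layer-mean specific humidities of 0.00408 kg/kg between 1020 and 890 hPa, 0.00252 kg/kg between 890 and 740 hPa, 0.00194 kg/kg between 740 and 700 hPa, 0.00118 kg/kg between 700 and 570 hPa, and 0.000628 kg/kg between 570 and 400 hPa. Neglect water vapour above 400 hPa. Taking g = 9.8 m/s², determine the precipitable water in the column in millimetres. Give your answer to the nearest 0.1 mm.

Precipitable water is the column-integrated vapour mass per unit area: PW = (1/g) Σ q̄ Δp, with q in kg/kg and Δp in Pa (1 kg/m² of water = 1 mm).
Layer 1020–890 hPa: Δp = 130 hPa = 13000 Pa, q̄ = 0.00408 kg/kg → 0.00408 × 13000 / 9.8 = 5.41 mm
Layer 890–740 hPa: Δp = 150 hPa = 15000 Pa, q̄ = 0.00252 kg/kg → 0.00252 × 15000 / 9.8 = 3.86 mm
Layer 740–700 hPa: Δp = 40 hPa = 4000 Pa, q̄ = 0.00194 kg/kg → 0.00194 × 4000 / 9.8 = 0.79 mm
Layer 700–570 hPa: Δp = 130 hPa = 13000 Pa, q̄ = 0.00118 kg/kg → 0.00118 × 13000 / 9.8 = 1.57 mm
Layer 570–400 hPa: Δp = 170 hPa = 17000 Pa, q̄ = 0.000628 kg/kg → 0.000628 × 17000 / 9.8 = 1.09 mm
PW = 5.41 + 3.86 + 0.79 + 1.57 + 1.09 = 12.72 ≈ 12.7 mm.

PW ≈ 12.7 mm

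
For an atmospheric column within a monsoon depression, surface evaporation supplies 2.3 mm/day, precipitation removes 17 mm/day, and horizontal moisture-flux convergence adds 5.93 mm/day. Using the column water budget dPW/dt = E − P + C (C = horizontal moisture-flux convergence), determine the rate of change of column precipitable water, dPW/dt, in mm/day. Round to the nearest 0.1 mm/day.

dPW/dt ≈ -8.8 mm/day

dPW/dt = E − P + C = 2.3 − 17 + (5.93) = -8.8 mm/day.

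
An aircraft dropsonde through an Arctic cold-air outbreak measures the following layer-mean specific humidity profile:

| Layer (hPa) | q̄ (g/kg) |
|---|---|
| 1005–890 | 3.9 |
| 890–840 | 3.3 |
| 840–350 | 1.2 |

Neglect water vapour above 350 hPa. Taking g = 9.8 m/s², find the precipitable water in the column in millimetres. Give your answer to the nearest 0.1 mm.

Precipitable water is the column-integrated vapour mass per unit area: PW = (1/g) Σ q̄ Δp, with q in kg/kg and Δp in Pa (1 kg/m² of water = 1 mm).
Layer 1005–890 hPa: Δp = 115 hPa = 11500 Pa, q̄ = 0.0039 kg/kg → 0.0039 × 11500 / 9.8 = 4.58 mm
Layer 890–840 hPa: Δp = 50 hPa = 5000 Pa, q̄ = 0.0033 kg/kg → 0.0033 × 5000 / 9.8 = 1.68 mm
Layer 840–350 hPa: Δp = 490 hPa = 49000 Pa, q̄ = 0.0012 kg/kg → 0.0012 × 49000 / 9.8 = 6.00 mm
PW = 4.58 + 1.68 + 6.00 = 12.26 ≈ 12.3 mm.

PW ≈ 12.3 mm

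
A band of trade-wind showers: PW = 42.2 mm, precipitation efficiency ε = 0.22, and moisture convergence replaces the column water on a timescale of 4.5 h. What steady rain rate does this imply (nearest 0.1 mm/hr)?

R ≈ 2.1 mm/hr

Each overturning extracts ε × PW = 0.22 × 42.2 = 9.284 mm.
Rate = ε·PW / τ = 9.284 / 4.5 h = 2.1 mm/hr.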